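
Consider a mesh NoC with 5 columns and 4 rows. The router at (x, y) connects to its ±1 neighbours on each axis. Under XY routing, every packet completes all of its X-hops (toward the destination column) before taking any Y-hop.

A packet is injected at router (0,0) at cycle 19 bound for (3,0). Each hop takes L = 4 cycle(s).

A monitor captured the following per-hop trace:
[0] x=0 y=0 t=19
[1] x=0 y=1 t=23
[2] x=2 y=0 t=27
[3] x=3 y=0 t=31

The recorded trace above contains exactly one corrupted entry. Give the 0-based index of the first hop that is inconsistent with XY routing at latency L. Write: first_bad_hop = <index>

first_bad_hop = 1

check 1→ d=(0,1) cyc+4: BAD: Y-move but x=0≠3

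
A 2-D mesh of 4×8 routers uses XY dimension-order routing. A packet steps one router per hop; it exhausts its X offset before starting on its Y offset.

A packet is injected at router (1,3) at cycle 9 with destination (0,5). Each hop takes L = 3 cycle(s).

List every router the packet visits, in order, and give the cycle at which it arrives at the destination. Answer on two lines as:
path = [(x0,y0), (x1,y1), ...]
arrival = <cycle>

path = [(1,3), (0,3), (0,4), (0,5)]
arrival = 18

hop 0: (1,3) @ cyc 9
hop 1: (0,3) @ cyc 12  [W]
hop 2: (0,4) @ cyc 15  [N]
hop 3: (0,5) @ cyc 18  [N]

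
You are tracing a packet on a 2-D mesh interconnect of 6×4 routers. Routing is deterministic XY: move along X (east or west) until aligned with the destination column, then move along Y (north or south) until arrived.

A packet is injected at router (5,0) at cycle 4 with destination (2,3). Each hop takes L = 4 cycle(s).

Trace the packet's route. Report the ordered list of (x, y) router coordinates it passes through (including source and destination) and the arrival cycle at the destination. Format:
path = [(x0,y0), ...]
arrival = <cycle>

path = [(5,0), (4,0), (3,0), (2,0), (2,1), (2,2), (2,3)]
arrival = 28

t=4: at (5,0)
t=8: at (4,0) after W
t=12: at (3,0) after W
t=16: at (2,0) after W
t=20: at (2,1) after N
t=24: at (2,2) after N
t=28: at (2,3) after N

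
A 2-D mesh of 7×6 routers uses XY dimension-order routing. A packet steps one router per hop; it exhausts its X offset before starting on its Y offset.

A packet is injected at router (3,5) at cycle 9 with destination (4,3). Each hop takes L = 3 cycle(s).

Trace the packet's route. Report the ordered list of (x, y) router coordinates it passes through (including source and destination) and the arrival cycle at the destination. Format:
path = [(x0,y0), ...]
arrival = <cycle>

path = [(3,5), (4,5), (4,4), (4,3)]
arrival = 18

t=9: at (3,5)
t=12: at (4,5) after E
t=15: at (4,4) after S
t=18: at (4,3) after S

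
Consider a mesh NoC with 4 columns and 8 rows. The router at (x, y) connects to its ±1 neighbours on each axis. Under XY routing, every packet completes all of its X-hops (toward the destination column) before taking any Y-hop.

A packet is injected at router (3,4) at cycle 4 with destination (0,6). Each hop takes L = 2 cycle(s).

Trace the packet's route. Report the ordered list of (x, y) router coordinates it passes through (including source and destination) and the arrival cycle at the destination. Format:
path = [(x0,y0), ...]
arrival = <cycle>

path = [(3,4), (2,4), (1,4), (0,4), (0,5), (0,6)]
arrival = 14

src (3,4)  cyc=4
W→(2,4)  cyc=6
W→(1,4)  cyc=8
W→(0,4)  cyc=10
N→(0,5)  cyc=12
N→(0,6)  cyc=14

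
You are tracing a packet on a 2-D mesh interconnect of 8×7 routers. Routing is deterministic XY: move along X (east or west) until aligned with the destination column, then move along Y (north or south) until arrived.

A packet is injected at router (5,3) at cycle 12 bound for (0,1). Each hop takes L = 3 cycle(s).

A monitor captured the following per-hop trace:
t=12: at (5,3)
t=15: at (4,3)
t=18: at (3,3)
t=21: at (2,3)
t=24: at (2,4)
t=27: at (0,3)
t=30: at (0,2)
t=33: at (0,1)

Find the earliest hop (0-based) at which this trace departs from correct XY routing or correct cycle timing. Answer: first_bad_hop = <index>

first_bad_hop = 4

check 1→ d=(-1,0) cyc+3: ok
check 2→ d=(-1,0) cyc+3: ok
check 3→ d=(-1,0) cyc+3: ok
check 4→ d=(0,1) cyc+3: BAD: Y-move but x=2≠0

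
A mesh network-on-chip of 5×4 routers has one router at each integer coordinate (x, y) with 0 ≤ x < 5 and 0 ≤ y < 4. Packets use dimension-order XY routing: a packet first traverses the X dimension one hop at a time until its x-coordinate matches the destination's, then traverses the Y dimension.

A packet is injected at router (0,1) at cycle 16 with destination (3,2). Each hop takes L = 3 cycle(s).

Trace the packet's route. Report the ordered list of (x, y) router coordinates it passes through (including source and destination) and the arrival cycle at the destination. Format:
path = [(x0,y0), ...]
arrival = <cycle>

path = [(0,1), (1,1), (2,1), (3,1), (3,2)]
arrival = 28

[0] x=0 y=1 t=16
[1] x=1 y=1 t=19 →E
[2] x=2 y=1 t=22 →E
[3] x=3 y=1 t=25 →E
[4] x=3 y=2 t=28 →N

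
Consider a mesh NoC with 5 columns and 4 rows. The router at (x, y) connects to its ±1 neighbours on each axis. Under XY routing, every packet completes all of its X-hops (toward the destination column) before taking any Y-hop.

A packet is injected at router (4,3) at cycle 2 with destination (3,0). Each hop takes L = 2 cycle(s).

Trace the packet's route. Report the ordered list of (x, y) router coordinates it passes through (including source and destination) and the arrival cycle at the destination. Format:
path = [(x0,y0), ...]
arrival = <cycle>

hop 0: (4,3) @ cyc 2
hop 1: (3,3) @ cyc 4  [W]
hop 2: (3,2) @ cyc 6  [S]
hop 3: (3,1) @ cyc 8  [S]
hop 4: (3,0) @ cyc 10  [S]

path = [(4,3), (3,3), (3,2), (3,1), (3,0)]
arrival = 10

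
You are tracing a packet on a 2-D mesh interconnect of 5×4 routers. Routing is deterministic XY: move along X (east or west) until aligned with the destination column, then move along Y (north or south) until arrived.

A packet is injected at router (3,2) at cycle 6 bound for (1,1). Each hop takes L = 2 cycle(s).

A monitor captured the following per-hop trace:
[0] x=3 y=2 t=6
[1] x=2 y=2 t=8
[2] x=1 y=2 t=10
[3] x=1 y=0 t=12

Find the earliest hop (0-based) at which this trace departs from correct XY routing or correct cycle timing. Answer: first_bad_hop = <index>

first_bad_hop = 3

[1] (-1,+0) / 2c ⇒ ok
[2] (-1,+0) / 2c ⇒ ok
[3] (+0,-2) / 2c ⇒ BAD: non-unit step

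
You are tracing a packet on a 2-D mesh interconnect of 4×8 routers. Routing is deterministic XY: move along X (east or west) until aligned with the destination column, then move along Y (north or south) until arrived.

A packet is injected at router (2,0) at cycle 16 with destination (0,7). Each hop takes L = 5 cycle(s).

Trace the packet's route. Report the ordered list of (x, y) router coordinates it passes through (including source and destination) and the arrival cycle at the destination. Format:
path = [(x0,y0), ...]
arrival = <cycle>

path = [(2,0), (1,0), (0,0), (0,1), (0,2), (0,3), (0,4), (0,5), (0,6), (0,7)]
arrival = 61

  0. router=(2,0) cycle=16 (inject)
  1. router=(1,0) cycle=21 dir=W
  2. router=(0,0) cycle=26 dir=W
  3. router=(0,1) cycle=31 dir=N
  4. router=(0,2) cycle=36 dir=N
  5. router=(0,3) cycle=41 dir=N
  6. router=(0,4) cycle=46 dir=N
  7. router=(0,5) cycle=51 dir=N
  8. router=(0,6) cycle=56 dir=N
  9. router=(0,7) cycle=61 dir=N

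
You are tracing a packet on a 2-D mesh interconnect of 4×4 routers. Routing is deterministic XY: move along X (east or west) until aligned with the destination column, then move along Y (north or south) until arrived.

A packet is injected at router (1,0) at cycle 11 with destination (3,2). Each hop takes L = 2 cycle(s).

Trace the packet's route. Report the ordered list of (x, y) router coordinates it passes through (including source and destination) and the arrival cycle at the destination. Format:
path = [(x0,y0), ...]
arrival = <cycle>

  0. router=(1,0) cycle=11 (inject)
  1. router=(2,0) cycle=13 dir=E
  2. router=(3,0) cycle=15 dir=E
  3. router=(3,1) cycle=17 dir=N
  4. router=(3,2) cycle=19 dir=N

path = [(1,0), (2,0), (3,0), (3,1), (3,2)]
arrival = 19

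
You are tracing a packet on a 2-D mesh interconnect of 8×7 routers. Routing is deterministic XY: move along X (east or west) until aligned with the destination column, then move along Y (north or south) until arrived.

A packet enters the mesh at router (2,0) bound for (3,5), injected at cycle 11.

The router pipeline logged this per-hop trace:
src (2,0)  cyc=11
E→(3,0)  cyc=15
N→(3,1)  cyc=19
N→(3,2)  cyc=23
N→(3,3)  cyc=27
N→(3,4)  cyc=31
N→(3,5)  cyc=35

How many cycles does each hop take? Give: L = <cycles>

L = 4

From hop 0 (11) to hop 1 (15): +4 cycles.
Per-hop latency L = Δcyc = 4.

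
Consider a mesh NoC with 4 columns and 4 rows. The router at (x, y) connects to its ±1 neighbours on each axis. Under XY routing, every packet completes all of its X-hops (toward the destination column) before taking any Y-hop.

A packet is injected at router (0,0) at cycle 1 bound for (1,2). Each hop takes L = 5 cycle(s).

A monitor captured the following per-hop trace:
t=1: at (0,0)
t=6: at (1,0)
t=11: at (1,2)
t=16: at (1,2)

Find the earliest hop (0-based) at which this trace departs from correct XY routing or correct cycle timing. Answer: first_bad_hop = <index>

  1: Δx=+1 Δy=+0 Δt=5 [ok]
  2: Δx=+0 Δy=+2 Δt=5 [BAD: non-unit step]

first_bad_hop = 2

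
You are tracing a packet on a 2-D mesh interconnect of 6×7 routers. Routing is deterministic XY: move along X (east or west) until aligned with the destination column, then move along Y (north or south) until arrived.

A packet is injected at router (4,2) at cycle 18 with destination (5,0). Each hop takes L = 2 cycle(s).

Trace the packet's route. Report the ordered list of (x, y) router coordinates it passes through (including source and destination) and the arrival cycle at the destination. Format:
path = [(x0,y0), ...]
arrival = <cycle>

path = [(4,2), (5,2), (5,1), (5,0)]
arrival = 24

#0 — 4,2 | c18
#1 — 5,2 | c20 | E
#2 — 5,1 | c22 | S
#3 — 5,0 | c24 | S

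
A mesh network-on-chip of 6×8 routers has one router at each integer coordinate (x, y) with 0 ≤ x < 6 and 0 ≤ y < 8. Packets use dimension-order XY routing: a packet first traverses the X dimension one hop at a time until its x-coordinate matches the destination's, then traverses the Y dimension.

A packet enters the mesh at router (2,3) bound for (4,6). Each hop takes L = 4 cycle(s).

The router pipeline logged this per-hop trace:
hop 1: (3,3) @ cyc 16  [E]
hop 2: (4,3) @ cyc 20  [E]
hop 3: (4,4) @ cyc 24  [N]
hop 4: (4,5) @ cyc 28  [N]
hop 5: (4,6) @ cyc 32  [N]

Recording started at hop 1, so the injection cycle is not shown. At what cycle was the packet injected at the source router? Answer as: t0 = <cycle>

t0 = 12

At hop 1 the cycle is 16; in general cyc_k = t0 + kL.
So t0 = 16 − 1·4 = 12.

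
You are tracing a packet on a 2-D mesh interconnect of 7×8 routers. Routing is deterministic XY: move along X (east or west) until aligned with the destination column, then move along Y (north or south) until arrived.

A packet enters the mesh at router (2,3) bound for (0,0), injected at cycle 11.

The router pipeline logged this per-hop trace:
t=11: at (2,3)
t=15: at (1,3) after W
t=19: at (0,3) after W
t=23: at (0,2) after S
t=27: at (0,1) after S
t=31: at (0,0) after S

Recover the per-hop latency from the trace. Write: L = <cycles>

Between hops 0 and 1 the cycle counter advances 15 − 11 = 4.
That increment is L by definition: L = 4.

L = 4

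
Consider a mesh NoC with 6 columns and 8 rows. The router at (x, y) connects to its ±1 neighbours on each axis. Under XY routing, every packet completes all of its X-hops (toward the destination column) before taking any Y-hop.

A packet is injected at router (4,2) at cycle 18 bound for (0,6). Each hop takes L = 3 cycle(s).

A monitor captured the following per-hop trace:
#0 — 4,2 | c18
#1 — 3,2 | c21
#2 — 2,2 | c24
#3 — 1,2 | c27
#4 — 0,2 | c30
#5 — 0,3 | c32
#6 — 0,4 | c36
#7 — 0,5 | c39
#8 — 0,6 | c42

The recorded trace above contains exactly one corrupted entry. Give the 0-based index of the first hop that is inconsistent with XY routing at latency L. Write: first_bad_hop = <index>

hop 1: step (-1,+0), +3 cyc — ok
hop 2: step (-1,+0), +3 cyc — ok
hop 3: step (-1,+0), +3 cyc — ok
hop 4: step (-1,+0), +3 cyc — ok
hop 5: step (+0,+1), +2 cyc — BAD: Δcyc=2≠L

first_bad_hop = 5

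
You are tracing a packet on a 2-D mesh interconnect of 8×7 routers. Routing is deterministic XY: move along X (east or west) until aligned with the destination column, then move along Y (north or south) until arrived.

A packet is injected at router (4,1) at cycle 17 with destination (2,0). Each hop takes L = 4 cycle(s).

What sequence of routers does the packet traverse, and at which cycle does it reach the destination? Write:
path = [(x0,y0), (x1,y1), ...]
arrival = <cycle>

hop 0: (4,1) @ cyc 17
hop 1: (3,1) @ cyc 21  [W]
hop 2: (2,1) @ cyc 25  [W]
hop 3: (2,0) @ cyc 29  [S]

path = [(4,1), (3,1), (2,1), (2,0)]
arrival = 29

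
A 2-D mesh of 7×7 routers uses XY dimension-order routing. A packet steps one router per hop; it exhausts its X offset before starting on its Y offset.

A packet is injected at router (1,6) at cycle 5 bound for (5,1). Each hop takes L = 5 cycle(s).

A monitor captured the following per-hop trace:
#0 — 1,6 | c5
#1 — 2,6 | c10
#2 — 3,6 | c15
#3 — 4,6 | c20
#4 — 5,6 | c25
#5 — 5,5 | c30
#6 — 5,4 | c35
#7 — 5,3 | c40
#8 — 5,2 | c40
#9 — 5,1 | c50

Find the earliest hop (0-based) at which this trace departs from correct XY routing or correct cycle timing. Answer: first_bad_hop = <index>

first_bad_hop = 8

hop 1: step (+1,+0), +5 cyc — ok
hop 2: step (+1,+0), +5 cyc — ok
hop 3: step (+1,+0), +5 cyc — ok
hop 4: step (+1,+0), +5 cyc — ok
hop 5: step (+0,-1), +5 cyc — ok
hop 6: step (+0,-1), +5 cyc — ok
hop 7: step (+0,-1), +5 cyc — ok
hop 8: step (+0,-1), +0 cyc — BAD: Δcyc=0≠L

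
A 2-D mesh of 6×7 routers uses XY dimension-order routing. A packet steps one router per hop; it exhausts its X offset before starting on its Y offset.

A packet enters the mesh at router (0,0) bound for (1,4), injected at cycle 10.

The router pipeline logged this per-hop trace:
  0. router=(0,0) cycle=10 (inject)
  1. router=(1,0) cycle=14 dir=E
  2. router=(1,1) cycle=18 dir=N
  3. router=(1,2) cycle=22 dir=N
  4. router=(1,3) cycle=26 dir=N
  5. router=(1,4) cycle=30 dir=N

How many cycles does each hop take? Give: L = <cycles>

L = 4

From hop 0 (10) to hop 1 (14): +4 cycles.
Each hop adds L, hence L = 4.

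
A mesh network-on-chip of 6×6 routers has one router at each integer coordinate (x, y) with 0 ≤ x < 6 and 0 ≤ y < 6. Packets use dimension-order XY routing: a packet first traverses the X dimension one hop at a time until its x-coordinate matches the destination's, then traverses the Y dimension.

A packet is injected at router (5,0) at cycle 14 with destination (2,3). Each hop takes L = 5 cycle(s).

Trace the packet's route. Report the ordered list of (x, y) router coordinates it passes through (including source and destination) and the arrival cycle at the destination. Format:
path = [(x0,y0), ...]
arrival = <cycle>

t=14: at (5,0)
t=19: at (4,0) after W
t=24: at (3,0) after W
t=29: at (2,0) after W
t=34: at (2,1) after N
t=39: at (2,2) after N
t=44: at (2,3) after N

path = [(5,0), (4,0), (3,0), (2,0), (2,1), (2,2), (2,3)]
arrival = 44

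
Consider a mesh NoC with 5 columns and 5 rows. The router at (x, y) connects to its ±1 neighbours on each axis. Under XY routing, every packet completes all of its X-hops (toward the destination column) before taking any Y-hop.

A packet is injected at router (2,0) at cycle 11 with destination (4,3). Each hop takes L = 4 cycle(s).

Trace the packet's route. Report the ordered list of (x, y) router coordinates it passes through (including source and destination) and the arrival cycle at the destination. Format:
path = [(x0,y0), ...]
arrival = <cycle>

path = [(2,0), (3,0), (4,0), (4,1), (4,2), (4,3)]
arrival = 31

t=11: at (2,0)
t=15: at (3,0) after E
t=19: at (4,0) after E
t=23: at (4,1) after N
t=27: at (4,2) after N
t=31: at (4,3) after N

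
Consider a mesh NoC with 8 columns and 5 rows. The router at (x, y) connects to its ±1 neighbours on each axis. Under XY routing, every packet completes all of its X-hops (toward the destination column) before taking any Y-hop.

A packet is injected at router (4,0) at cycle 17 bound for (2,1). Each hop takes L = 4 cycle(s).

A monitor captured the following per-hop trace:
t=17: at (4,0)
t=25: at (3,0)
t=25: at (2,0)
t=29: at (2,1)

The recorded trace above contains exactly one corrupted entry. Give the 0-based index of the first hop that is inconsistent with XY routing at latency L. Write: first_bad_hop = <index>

check 1→ d=(-1,0) cyc+8: BAD: Δcyc=8≠L

first_bad_hop = 1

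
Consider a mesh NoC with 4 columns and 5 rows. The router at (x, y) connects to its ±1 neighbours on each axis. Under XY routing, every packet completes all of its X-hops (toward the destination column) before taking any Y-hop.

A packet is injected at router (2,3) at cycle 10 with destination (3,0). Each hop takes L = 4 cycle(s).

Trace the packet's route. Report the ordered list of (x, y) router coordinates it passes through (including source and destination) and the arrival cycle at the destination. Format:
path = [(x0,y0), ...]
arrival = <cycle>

path = [(2,3), (3,3), (3,2), (3,1), (3,0)]
arrival = 26

[0] x=2 y=3 t=10
[1] x=3 y=3 t=14 →E
[2] x=3 y=2 t=18 →S
[3] x=3 y=1 t=22 →S
[4] x=3 y=0 t=26 →S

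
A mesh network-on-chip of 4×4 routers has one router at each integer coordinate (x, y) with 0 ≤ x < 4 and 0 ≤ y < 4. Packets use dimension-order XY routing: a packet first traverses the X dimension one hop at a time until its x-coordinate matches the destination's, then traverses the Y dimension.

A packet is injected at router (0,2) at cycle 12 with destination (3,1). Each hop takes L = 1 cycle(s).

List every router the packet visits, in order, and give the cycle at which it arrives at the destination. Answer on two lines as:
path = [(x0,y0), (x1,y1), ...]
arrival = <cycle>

hop 0: (0,2) @ cyc 12
hop 1: (1,2) @ cyc 13  [E]
hop 2: (2,2) @ cyc 14  [E]
hop 3: (3,2) @ cyc 15  [E]
hop 4: (3,1) @ cyc 16  [S]

path = [(0,2), (1,2), (2,2), (3,2), (3,1)]
arrival = 16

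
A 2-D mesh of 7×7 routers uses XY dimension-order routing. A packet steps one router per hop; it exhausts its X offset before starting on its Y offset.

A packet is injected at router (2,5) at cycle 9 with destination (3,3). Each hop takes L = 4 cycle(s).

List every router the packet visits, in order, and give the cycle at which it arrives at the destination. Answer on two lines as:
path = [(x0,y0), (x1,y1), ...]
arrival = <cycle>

path = [(2,5), (3,5), (3,4), (3,3)]
arrival = 21

src (2,5)  cyc=9
E→(3,5)  cyc=13
S→(3,4)  cyc=17
S→(3,3)  cyc=21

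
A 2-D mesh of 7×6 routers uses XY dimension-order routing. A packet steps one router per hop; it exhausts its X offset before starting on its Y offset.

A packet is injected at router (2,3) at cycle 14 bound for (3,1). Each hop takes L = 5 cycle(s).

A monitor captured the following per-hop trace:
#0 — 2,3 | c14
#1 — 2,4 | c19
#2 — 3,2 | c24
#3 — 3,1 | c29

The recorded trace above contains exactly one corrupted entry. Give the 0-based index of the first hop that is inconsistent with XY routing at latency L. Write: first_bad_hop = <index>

first_bad_hop = 1

  1: Δx=+0 Δy=+1 Δt=5 [BAD: Y-move but x=2≠3]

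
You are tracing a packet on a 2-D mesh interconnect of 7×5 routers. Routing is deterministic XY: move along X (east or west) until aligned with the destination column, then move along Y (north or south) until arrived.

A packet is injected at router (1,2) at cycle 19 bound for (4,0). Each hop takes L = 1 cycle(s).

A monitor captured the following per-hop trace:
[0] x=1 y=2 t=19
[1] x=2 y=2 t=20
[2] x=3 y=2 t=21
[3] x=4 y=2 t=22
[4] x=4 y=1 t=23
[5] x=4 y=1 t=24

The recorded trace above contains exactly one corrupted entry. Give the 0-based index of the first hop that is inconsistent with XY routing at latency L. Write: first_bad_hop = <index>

  1: Δx=+1 Δy=+0 Δt=1 [ok]
  2: Δx=+1 Δy=+0 Δt=1 [ok]
  3: Δx=+1 Δy=+0 Δt=1 [ok]
  4: Δx=+0 Δy=-1 Δt=1 [ok]
  5: Δx=+0 Δy=+0 Δt=1 [BAD: non-unit step]

first_bad_hop = 5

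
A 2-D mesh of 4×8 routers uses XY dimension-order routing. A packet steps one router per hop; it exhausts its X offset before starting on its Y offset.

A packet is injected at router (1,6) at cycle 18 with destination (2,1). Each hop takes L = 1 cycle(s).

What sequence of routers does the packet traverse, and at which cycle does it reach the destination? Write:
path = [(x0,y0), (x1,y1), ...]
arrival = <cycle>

hop 0: (1,6) @ cyc 18
hop 1: (2,6) @ cyc 19  [E]
hop 2: (2,5) @ cyc 20  [S]
hop 3: (2,4) @ cyc 21  [S]
hop 4: (2,3) @ cyc 22  [S]
hop 5: (2,2) @ cyc 23  [S]
hop 6: (2,1) @ cyc 24  [S]

path = [(1,6), (2,6), (2,5), (2,4), (2,3), (2,2), (2,1)]
arrival = 24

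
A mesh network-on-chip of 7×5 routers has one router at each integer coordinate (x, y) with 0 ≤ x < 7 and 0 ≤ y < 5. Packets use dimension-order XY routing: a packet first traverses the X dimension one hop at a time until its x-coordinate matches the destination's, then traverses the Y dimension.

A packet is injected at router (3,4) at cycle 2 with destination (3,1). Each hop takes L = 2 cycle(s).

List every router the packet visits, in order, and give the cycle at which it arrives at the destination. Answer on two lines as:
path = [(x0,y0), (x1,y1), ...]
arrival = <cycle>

[0] x=3 y=4 t=2
[1] x=3 y=3 t=4 →S
[2] x=3 y=2 t=6 →S
[3] x=3 y=1 t=8 →S

path = [(3,4), (3,3), (3,2), (3,1)]
arrival = 8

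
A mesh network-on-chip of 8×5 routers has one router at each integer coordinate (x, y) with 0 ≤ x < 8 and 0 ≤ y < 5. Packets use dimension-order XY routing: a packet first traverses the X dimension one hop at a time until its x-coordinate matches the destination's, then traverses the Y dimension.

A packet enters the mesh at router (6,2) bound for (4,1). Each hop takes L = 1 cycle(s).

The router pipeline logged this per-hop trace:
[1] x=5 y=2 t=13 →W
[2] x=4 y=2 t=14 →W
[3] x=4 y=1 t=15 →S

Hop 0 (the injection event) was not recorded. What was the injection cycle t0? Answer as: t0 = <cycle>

At hop 1 the cycle is 13; in general cyc_k = t0 + kL.
So t0 = 13 − 1·1 = 12.

t0 = 12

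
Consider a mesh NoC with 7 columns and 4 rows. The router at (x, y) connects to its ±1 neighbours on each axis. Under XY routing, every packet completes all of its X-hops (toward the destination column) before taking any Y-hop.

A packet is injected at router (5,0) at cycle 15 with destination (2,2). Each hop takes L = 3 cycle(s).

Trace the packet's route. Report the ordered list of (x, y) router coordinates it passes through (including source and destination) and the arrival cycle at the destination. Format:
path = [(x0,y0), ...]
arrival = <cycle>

path = [(5,0), (4,0), (3,0), (2,0), (2,1), (2,2)]
arrival = 30

src (5,0)  cyc=15
W→(4,0)  cyc=18
W→(3,0)  cyc=21
W→(2,0)  cyc=24
N→(2,1)  cyc=27
N→(2,2)  cyc=30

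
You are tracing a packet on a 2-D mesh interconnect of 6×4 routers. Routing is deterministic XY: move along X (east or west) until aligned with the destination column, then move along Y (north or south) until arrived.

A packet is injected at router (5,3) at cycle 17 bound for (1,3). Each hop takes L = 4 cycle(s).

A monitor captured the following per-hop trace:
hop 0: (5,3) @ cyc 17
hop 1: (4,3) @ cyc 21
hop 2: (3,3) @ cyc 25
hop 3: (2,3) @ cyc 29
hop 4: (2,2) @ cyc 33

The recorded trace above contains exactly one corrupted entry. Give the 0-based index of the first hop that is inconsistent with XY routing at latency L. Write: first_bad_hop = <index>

check 1→ d=(-1,0) cyc+4: ok
check 2→ d=(-1,0) cyc+4: ok
check 3→ d=(-1,0) cyc+4: ok
check 4→ d=(0,-1) cyc+4: BAD: Y-move but x=2≠1

first_bad_hop = 4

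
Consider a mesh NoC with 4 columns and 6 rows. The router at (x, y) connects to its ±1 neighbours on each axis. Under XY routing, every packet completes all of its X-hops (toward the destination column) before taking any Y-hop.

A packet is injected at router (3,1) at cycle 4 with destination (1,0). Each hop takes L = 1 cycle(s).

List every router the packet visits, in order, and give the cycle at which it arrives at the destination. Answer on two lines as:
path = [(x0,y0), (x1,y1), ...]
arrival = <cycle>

path = [(3,1), (2,1), (1,1), (1,0)]
arrival = 7

[0] x=3 y=1 t=4
[1] x=2 y=1 t=5 →W
[2] x=1 y=1 t=6 →W
[3] x=1 y=0 t=7 →S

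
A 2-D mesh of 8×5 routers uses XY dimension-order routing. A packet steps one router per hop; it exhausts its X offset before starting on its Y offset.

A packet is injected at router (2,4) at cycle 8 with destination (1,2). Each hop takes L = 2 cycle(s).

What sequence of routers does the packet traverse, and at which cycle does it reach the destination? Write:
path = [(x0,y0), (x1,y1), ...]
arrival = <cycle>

src (2,4)  cyc=8
W→(1,4)  cyc=10
S→(1,3)  cyc=12
S→(1,2)  cyc=14

path = [(2,4), (1,4), (1,3), (1,2)]
arrival = 14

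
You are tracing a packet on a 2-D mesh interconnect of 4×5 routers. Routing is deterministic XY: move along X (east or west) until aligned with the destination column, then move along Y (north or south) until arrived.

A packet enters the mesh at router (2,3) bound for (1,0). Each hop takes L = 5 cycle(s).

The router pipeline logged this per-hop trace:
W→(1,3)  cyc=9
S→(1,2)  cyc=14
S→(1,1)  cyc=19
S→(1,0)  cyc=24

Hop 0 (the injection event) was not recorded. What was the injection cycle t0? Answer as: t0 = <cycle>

t0 = 4

cyc[1] = 9 and cyc[k] = t0 + k·L for every k.
Therefore t0 = 9 − L = 4.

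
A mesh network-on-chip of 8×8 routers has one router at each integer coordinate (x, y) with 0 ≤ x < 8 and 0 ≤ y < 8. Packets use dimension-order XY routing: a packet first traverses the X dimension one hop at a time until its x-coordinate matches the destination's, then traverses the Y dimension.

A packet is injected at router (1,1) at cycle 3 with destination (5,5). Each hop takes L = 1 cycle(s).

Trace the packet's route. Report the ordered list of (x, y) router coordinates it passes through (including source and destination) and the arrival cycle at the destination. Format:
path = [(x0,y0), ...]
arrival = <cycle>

t=3: at (1,1)
t=4: at (2,1) after E
t=5: at (3,1) after E
t=6: at (4,1) after E
t=7: at (5,1) after E
t=8: at (5,2) after N
t=9: at (5,3) after N
t=10: at (5,4) after N
t=11: at (5,5) after N

path = [(1,1), (2,1), (3,1), (4,1), (5,1), (5,2), (5,3), (5,4), (5,5)]
arrival = 11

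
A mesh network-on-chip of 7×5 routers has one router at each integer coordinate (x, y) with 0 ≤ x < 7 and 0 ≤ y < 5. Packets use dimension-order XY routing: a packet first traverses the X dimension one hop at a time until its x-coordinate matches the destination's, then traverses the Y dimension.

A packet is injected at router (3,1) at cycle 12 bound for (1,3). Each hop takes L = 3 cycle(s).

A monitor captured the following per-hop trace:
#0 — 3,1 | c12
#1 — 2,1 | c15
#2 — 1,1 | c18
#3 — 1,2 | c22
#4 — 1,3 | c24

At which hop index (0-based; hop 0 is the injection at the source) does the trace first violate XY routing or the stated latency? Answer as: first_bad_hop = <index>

first_bad_hop = 3

hop 1: step (-1,+0), +3 cyc — ok
hop 2: step (-1,+0), +3 cyc — ok
hop 3: step (+0,+1), +4 cyc — BAD: Δcyc=4≠L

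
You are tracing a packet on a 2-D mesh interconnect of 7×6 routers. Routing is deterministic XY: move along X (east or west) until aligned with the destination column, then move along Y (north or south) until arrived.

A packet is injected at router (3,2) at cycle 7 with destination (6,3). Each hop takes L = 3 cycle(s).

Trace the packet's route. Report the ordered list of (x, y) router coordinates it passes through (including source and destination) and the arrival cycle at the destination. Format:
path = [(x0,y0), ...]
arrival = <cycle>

path = [(3,2), (4,2), (5,2), (6,2), (6,3)]
arrival = 19

  0. router=(3,2) cycle=7 (inject)
  1. router=(4,2) cycle=10 dir=E
  2. router=(5,2) cycle=13 dir=E
  3. router=(6,2) cycle=16 dir=E
  4. router=(6,3) cycle=19 dir=N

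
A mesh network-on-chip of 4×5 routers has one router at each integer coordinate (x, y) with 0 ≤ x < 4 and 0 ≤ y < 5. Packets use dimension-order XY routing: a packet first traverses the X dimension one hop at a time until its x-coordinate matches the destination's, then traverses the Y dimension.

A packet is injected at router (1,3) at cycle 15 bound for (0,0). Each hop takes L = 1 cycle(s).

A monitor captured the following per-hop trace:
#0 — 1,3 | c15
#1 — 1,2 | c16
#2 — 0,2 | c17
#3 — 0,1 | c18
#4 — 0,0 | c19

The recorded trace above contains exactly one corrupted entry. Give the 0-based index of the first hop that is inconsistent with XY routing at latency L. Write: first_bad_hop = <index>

  1: Δx=+0 Δy=-1 Δt=1 [BAD: Y-move but x=1≠0]

first_bad_hop = 1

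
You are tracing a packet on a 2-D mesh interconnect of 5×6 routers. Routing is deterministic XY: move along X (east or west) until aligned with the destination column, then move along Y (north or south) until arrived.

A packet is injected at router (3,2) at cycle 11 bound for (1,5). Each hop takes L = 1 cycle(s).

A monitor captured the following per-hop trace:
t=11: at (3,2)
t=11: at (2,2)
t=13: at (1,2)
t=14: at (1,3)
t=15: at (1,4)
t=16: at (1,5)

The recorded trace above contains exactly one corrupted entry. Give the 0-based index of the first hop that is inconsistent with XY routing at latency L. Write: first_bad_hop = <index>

  1: Δx=-1 Δy=+0 Δt=0 [BAD: Δcyc=0≠L]

first_bad_hop = 1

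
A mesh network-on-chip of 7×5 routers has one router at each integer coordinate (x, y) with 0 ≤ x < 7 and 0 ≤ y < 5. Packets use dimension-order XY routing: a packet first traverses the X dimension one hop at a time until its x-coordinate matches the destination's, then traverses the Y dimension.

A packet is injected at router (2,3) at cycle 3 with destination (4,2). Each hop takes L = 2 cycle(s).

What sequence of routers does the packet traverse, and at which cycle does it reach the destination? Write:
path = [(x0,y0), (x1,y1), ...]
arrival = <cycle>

src (2,3)  cyc=3
E→(3,3)  cyc=5
E→(4,3)  cyc=7
S→(4,2)  cyc=9

path = [(2,3), (3,3), (4,3), (4,2)]
arrival = 9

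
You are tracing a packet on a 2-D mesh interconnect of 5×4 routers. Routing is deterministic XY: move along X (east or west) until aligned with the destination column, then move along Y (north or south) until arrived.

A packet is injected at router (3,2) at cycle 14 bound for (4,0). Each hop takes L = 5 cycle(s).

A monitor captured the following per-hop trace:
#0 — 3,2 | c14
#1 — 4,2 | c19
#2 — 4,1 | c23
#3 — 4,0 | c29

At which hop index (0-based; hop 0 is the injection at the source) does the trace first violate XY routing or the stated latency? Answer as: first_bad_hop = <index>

[1] (+1,+0) / 5c ⇒ ok
[2] (+0,-1) / 4c ⇒ BAD: Δcyc=4≠L

first_bad_hop = 2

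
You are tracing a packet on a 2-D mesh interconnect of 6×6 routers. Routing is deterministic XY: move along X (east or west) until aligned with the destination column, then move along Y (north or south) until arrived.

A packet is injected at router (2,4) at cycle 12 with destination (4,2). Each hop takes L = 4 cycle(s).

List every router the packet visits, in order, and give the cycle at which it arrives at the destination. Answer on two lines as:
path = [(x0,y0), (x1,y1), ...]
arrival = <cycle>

path = [(2,4), (3,4), (4,4), (4,3), (4,2)]
arrival = 28

hop 0: (2,4) @ cyc 12
hop 1: (3,4) @ cyc 16  [E]
hop 2: (4,4) @ cyc 20  [E]
hop 3: (4,3) @ cyc 24  [S]
hop 4: (4,2) @ cyc 28  [S]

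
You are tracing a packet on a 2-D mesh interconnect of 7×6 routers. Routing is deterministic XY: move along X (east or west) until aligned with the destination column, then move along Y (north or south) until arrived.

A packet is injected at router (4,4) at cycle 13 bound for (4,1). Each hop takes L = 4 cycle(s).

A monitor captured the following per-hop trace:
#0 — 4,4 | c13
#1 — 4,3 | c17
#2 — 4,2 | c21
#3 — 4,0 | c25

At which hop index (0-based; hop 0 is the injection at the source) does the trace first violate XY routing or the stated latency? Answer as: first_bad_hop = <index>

first_bad_hop = 3

hop 1: step (+0,-1), +4 cyc — ok
hop 2: step (+0,-1), +4 cyc — ok
hop 3: step (+0,-2), +4 cyc — BAD: non-unit step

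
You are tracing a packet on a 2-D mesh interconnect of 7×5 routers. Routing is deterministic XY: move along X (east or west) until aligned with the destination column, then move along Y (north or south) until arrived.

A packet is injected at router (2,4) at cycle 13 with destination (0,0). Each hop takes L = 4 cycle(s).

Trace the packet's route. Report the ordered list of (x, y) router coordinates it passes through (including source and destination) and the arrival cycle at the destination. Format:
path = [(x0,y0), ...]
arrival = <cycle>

t=13: at (2,4)
t=17: at (1,4) after W
t=21: at (0,4) after W
t=25: at (0,3) after S
t=29: at (0,2) after S
t=33: at (0,1) after S
t=37: at (0,0) after S

path = [(2,4), (1,4), (0,4), (0,3), (0,2), (0,1), (0,0)]
arrival = 37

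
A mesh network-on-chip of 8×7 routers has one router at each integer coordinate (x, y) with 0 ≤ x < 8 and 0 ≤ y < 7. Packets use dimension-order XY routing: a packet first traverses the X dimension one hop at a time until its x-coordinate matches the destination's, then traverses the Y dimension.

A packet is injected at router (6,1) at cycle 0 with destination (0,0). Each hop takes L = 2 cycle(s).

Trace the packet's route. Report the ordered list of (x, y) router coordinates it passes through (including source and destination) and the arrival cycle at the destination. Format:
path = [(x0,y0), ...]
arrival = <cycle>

path = [(6,1), (5,1), (4,1), (3,1), (2,1), (1,1), (0,1), (0,0)]
arrival = 14

src (6,1)  cyc=0
W→(5,1)  cyc=2
W→(4,1)  cyc=4
W→(3,1)  cyc=6
W→(2,1)  cyc=8
W→(1,1)  cyc=10
W→(0,1)  cyc=12
S→(0,0)  cyc=14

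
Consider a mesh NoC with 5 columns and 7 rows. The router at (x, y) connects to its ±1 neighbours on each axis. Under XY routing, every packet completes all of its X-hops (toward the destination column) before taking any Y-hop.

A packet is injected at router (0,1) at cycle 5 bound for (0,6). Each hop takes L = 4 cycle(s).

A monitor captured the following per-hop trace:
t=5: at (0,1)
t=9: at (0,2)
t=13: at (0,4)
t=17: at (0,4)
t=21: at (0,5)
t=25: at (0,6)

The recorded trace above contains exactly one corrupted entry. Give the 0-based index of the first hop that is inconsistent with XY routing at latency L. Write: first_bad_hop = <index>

[1] (+0,+1) / 4c ⇒ ok
[2] (+0,+2) / 4c ⇒ BAD: non-unit step

first_bad_hop = 2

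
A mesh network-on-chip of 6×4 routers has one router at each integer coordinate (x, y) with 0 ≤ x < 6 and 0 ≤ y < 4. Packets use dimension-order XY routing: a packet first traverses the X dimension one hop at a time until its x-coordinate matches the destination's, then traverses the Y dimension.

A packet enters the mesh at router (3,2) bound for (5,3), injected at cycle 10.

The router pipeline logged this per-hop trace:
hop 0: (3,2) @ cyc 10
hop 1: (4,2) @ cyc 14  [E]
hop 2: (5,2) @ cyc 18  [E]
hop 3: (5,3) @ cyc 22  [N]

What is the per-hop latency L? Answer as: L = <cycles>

cyc[1] − cyc[0] = 14 − 10 = 4.
One hop costs L cycles, so L = 4.

L = 4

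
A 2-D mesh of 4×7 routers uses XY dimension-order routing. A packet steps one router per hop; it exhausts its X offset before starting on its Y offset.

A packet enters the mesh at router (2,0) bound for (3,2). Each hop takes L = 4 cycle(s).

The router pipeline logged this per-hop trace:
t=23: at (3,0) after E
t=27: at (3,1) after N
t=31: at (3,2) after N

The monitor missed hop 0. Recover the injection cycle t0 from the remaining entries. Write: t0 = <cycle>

The first recorded entry is hop 1 at cycle 23.
Subtract one hop: t0 = 23 − 4 = 19.

t0 = 19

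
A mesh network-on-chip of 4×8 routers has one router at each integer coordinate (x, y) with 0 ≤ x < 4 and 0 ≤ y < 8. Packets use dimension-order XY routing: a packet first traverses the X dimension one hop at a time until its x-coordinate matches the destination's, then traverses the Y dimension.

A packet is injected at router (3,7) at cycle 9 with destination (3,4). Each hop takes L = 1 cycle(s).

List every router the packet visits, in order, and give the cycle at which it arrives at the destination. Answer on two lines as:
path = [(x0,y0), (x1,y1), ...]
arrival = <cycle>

[0] x=3 y=7 t=9
[1] x=3 y=6 t=10 →S
[2] x=3 y=5 t=11 →S
[3] x=3 y=4 t=12 →S

path = [(3,7), (3,6), (3,5), (3,4)]
arrival = 12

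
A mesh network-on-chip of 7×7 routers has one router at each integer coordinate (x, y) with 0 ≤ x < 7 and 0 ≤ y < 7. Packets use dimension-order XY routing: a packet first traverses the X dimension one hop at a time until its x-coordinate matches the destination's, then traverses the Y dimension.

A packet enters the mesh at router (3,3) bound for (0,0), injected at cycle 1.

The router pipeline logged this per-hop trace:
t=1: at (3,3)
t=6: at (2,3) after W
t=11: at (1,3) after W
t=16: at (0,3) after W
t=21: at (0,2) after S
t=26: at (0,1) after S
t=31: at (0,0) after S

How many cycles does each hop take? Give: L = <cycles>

L = 5

Δcyc across hop 0→1: 6 − 1 = 5.
Each hop adds L, hence L = 5.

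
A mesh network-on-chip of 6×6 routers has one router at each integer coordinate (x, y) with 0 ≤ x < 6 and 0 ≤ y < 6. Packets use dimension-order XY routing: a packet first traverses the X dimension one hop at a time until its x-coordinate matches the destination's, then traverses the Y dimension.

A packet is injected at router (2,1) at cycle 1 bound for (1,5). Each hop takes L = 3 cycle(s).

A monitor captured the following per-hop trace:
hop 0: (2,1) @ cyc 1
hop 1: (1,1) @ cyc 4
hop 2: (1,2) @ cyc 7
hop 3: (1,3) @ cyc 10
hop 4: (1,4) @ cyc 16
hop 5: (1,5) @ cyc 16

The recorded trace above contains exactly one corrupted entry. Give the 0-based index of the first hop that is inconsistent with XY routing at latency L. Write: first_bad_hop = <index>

first_bad_hop = 4

  1: Δx=-1 Δy=+0 Δt=3 [ok]
  2: Δx=+0 Δy=+1 Δt=3 [ok]
  3: Δx=+0 Δy=+1 Δt=3 [ok]
  4: Δx=+0 Δy=+1 Δt=6 [BAD: Δcyc=6≠L]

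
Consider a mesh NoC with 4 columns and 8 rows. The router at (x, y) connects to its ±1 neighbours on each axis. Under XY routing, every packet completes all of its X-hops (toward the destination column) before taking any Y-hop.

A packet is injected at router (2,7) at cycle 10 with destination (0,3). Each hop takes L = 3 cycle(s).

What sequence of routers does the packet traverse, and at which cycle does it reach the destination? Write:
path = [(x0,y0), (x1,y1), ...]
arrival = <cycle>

path = [(2,7), (1,7), (0,7), (0,6), (0,5), (0,4), (0,3)]
arrival = 28

hop 0: (2,7) @ cyc 10
hop 1: (1,7) @ cyc 13  [W]
hop 2: (0,7) @ cyc 16  [W]
hop 3: (0,6) @ cyc 19  [S]
hop 4: (0,5) @ cyc 22  [S]
hop 5: (0,4) @ cyc 25  [S]
hop 6: (0,3) @ cyc 28  [S]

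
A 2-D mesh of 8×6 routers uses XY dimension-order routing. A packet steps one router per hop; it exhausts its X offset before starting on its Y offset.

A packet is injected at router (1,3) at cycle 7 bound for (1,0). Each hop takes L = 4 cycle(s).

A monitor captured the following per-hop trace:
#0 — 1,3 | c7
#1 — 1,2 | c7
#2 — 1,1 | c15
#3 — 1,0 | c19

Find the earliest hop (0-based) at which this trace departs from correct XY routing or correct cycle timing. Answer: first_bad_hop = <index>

[1] (+0,-1) / 0c ⇒ BAD: Δcyc=0≠L

first_bad_hop = 1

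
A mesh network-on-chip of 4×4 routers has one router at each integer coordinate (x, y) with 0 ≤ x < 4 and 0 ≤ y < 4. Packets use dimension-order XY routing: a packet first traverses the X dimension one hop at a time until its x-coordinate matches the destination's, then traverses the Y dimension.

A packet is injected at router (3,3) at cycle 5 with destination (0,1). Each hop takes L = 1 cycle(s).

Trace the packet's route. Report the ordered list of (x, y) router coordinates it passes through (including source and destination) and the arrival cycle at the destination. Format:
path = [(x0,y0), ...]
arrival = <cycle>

t=5: at (3,3)
t=6: at (2,3) after W
t=7: at (1,3) after W
t=8: at (0,3) after W
t=9: at (0,2) after S
t=10: at (0,1) after S

path = [(3,3), (2,3), (1,3), (0,3), (0,2), (0,1)]
arrival = 10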